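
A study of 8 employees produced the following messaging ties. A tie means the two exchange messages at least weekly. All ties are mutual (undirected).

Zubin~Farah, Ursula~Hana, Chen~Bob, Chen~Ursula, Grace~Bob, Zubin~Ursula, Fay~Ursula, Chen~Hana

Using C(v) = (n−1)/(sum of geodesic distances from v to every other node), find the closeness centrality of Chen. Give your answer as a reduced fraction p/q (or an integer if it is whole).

Distances from Chen: Bob:1, Farah:3, Fay:2, Grace:2, Hana:1, Ursula:1, Zubin:2. Sum = 12.
n = 8, so closeness = 7/12.

7/12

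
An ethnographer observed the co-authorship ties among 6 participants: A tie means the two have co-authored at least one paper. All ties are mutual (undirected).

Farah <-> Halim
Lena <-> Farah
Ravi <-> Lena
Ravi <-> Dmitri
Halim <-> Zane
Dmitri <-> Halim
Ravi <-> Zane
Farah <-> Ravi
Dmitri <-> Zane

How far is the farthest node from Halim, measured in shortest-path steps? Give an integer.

2

Distances from Halim: Dmitri:1, Farah:1, Lena:2, Ravi:2, Zane:1.
The largest is 2 (to Ravi and Lena), so the eccentricity of Halim is 2.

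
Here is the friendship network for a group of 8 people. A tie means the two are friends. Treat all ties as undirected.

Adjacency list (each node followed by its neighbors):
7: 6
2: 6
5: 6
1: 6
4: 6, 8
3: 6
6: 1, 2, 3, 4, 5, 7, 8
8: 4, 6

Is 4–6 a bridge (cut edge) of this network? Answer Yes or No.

Even without that edge, 4 still reaches 6 via 4 – 8 – 6, so the network stays connected. Not a bridge.

No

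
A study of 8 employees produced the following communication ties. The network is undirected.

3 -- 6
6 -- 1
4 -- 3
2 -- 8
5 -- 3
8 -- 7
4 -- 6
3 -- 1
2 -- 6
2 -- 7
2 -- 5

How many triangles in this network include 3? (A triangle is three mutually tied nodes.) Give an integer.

3's neighbors: 1, 4, 5, and 6.
Neighbor pairs that are themselves tied: 3–1–6; 3–4–6. Each forms one triangle with 3, for 2 in total.

2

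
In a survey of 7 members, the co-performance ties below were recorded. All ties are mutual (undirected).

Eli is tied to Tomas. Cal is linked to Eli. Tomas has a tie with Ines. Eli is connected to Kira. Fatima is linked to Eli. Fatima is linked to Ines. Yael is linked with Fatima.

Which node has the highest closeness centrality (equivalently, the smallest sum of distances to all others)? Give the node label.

Eli

Farness (sum of distances to all others) for each node — Cal:13, Eli:8, Fatima:9, Ines:12, Kira:13, Tomas:11, Yael:14.
The smallest farness is 8, for Eli, so Eli has the highest closeness.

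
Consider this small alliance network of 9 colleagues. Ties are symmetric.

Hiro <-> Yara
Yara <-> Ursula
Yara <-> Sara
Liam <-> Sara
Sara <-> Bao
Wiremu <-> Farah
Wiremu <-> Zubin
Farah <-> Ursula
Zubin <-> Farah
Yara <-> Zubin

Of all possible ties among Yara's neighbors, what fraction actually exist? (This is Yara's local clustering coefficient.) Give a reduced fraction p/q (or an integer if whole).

0

Yara's neighbors: Hiro, Sara, Ursula, and Zubin (k = 4).
Possible neighbor pairs: C(4,2) = 6. Edges among them: none → e = 0.
Clustering(Yara) = 0/6 = 0.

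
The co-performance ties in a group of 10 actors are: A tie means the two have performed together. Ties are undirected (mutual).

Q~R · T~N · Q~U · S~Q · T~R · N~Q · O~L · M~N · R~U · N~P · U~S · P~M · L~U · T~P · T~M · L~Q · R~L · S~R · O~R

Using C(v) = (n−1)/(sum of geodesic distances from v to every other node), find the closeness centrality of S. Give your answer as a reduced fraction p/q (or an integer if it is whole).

Distances from S: L:2, M:3, N:2, O:2, P:3, Q:1, R:1, T:2, U:1. Sum = 17.
n = 10, so closeness = 9/17.

9/17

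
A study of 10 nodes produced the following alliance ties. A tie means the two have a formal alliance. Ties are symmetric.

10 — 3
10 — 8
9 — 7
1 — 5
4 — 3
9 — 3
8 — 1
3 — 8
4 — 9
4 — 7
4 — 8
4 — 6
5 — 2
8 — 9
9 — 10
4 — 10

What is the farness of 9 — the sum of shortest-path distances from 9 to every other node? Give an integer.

Distances from 9: 1:2, 2:4, 3:1, 4:1, 5:3, 6:2, 7:1, 8:1, 10:1.
Sum = 2 + 4 + 1 + 1 + 3 + 2 + 1 + 1 + 1 = 16.

16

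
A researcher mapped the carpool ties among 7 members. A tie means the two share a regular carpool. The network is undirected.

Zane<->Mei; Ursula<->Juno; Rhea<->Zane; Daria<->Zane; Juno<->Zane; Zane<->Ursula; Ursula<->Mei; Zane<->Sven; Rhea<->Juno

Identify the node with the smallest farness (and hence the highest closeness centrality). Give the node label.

Farness (sum of distances to all others) for each node — Daria:11, Juno:9, Mei:10, Rhea:10, Sven:11, Ursula:9, Zane:6.
The smallest farness is 6, for Zane, so Zane has the highest closeness.

Zane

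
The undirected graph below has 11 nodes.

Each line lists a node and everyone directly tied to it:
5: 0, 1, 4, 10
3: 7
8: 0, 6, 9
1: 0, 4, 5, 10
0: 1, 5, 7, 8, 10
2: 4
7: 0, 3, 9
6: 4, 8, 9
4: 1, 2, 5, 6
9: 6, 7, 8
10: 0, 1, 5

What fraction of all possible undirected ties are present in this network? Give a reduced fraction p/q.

There are 17 edges and 11 nodes, so the maximum possible is C(11,2) = 55.
Density = 17/55.

17/55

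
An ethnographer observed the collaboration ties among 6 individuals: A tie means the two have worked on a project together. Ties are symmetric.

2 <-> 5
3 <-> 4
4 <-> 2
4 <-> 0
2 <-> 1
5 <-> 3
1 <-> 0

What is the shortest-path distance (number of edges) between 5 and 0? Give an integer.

3

One shortest route is 5 – 3 – 4 – 0, which uses 3 edges, and at distance 2 from 5 we only reach {1, 4}, which does not include 0. So d(5,0) = 3.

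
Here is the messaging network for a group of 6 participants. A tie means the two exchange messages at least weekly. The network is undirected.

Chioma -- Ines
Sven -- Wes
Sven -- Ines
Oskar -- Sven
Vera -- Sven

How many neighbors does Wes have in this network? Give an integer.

1

Wes is directly tied to Sven. That is 1 neighbor, so the degree of Wes is 1.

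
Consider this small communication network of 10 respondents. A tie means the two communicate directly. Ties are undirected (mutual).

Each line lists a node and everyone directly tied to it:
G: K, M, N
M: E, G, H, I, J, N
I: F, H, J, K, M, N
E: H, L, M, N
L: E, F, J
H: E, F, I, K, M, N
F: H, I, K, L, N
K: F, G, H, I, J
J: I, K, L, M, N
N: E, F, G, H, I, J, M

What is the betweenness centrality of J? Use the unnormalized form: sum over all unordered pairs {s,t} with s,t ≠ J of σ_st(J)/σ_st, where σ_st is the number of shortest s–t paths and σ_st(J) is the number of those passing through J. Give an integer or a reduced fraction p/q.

1139/420

Pairs whose geodesics pass through J — L–I: 1/2; L–G: 3/7; L–N: 1/3; L–K: 1/2; L–M: 1/2; N–K: 1/5; K–M: 1/4.
All other pairs contribute 0.
Summing the contributions gives betweenness(J) = 1139/420.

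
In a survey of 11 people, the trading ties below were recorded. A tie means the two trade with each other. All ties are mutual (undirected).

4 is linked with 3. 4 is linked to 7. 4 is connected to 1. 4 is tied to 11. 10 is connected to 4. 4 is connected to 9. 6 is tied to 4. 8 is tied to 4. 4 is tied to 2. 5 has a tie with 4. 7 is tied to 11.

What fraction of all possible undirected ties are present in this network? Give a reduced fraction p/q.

1/5

There are 11 edges and 11 nodes, so the maximum possible is C(11,2) = 55.
Density = 11/55 = 1/5.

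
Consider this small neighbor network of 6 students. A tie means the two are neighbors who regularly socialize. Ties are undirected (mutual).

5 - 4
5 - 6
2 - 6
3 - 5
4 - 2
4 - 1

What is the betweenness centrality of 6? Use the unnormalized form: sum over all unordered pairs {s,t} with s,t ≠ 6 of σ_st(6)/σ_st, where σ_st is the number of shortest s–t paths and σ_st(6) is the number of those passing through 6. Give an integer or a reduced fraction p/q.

1

Pairs whose geodesics pass through 6 — 3–2: 1/2; 2–5: 1/2.
All other pairs contribute 0.
Summing the contributions gives betweenness(6) = 1.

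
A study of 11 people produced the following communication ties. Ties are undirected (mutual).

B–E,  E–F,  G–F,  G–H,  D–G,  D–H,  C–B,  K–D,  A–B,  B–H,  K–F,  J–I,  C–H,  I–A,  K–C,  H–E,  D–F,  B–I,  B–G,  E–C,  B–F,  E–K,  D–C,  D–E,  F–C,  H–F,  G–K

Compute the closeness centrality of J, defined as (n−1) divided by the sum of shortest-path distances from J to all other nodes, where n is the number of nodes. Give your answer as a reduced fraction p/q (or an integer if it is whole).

Distances from J: A:2, B:2, C:3, D:4, E:3, F:3, G:3, H:3, I:1, K:4. Sum = 28.
n = 11, so closeness = 10/28 = 5/14.

5/14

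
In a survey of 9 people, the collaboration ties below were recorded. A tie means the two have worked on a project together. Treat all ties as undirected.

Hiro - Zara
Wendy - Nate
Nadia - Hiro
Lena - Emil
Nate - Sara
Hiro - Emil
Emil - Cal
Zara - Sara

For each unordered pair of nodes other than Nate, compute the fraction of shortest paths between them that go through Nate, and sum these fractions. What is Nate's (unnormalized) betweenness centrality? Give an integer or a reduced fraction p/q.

7

Pairs whose geodesics pass through Nate — Nadia–Wendy: 1; Cal–Wendy: 1; Lena–Wendy: 1; Emil–Wendy: 1; Zara–Wendy: 1; Sara–Wendy: 1; Wendy–Hiro: 1.
All other pairs contribute 0.
Summing the contributions gives betweenness(Nate) = 7.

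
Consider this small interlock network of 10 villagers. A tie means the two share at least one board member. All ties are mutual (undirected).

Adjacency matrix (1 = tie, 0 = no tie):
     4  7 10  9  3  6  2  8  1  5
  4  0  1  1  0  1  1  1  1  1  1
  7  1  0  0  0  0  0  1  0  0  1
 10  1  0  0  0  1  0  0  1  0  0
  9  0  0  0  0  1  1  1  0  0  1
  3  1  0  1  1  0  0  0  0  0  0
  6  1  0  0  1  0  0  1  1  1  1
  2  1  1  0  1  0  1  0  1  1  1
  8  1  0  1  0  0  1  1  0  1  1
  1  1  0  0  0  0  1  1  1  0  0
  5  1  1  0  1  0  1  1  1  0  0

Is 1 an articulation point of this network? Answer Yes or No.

Even without 1, every remaining node can still reach every other (the residual graph is connected), so 1 is not a cut vertex.

No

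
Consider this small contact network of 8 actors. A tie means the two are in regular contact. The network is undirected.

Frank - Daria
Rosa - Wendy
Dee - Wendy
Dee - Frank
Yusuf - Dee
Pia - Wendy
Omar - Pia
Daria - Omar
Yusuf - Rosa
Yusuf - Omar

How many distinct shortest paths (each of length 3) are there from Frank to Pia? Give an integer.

2

The shortest distance is 3. The length-3 paths are: Frank–Dee–Wendy–Pia; Frank–Daria–Omar–Pia.
That gives 2 distinct shortest paths.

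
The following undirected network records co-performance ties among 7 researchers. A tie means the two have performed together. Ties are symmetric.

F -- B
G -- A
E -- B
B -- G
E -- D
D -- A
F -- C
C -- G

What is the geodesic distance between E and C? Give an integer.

3

One shortest route is E – B – G – C, which uses 3 edges, and at distance 2 from E we only reach {A, F, G}, which does not include C. So d(E,C) = 3.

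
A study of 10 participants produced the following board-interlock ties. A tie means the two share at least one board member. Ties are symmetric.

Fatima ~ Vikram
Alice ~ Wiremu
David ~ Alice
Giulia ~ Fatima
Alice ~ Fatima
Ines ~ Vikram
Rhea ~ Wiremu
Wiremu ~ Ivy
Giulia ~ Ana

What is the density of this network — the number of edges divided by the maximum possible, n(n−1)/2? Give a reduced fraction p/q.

There are 9 edges and 10 nodes, so the maximum possible is C(10,2) = 45.
Density = 9/45 = 1/5.

1/5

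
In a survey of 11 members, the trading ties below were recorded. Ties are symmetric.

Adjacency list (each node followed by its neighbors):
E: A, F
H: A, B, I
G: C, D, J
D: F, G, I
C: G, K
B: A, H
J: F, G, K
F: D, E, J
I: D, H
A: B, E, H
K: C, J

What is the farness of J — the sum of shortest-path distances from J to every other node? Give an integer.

23

Distances from J: A:3, B:4, C:2, D:2, E:2, F:1, G:1, H:4, I:3, K:1.
Sum = 3 + 4 + 2 + 2 + 2 + 1 + 1 + 4 + 3 + 1 = 23.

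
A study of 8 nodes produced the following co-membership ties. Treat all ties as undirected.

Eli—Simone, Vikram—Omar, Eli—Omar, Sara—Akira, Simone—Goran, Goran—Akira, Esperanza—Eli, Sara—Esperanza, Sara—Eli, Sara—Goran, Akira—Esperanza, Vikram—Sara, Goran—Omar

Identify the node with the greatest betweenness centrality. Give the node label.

Unnormalized betweenness of each node: Akira:1/2, Eli:23/6, Esperanza:1/2, Goran:23/6, Omar:11/6, Sara:29/6, Simone:1/3, Vikram:1/3.
Sara has the largest value, 29/6, making it the main broker — the node through which the most shortest paths run.

Sara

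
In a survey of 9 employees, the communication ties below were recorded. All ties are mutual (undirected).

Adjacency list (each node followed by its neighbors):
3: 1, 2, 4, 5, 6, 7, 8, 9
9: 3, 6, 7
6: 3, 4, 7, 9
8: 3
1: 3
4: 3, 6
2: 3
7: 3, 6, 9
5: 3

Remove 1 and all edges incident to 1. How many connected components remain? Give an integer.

1

1's neighbors (3) remain reachable from one another through other ties, so the rest of the network stays in one piece.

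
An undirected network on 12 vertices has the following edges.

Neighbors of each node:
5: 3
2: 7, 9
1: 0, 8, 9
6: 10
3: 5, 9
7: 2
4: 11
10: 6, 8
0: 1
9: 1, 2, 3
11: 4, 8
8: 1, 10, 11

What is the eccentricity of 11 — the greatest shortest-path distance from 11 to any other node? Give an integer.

Distances from 11: 0:3, 1:2, 2:4, 3:4, 4:1, 5:5, 6:3, 7:5, 8:1, 9:3, 10:2.
The largest is 5 (to 7 and 5), so the eccentricity of 11 is 5.

5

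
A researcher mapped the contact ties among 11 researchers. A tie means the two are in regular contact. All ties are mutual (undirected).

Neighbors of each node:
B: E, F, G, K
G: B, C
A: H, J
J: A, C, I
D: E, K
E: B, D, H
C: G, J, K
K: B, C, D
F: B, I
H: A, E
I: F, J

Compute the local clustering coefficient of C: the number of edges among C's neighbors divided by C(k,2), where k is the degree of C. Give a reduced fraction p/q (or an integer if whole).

C's neighbors: G, J, and K (k = 3).
Possible neighbor pairs: C(3,2) = 3. Edges among them: none → e = 0.
Clustering(C) = 0/3 = 0.

0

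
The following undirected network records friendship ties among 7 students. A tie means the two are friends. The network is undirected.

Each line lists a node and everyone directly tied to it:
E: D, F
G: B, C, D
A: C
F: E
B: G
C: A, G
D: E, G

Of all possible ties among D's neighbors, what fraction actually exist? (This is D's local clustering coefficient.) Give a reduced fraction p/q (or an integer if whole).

0

D's neighbors: E and G (k = 2).
Possible neighbor pairs: C(2,2) = 1. Edges among them: none → e = 0.
Clustering(D) = 0/1.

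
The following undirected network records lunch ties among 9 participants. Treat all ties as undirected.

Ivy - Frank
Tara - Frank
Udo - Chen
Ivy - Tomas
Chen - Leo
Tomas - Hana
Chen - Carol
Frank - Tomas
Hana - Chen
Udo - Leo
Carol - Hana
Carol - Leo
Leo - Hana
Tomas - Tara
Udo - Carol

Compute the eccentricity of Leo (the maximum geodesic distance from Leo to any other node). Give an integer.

3

Distances from Leo: Carol:1, Chen:1, Frank:3, Hana:1, Ivy:3, Tara:3, Tomas:2, Udo:1.
The largest is 3 (to Tara, Ivy, and Frank), so the eccentricity of Leo is 3.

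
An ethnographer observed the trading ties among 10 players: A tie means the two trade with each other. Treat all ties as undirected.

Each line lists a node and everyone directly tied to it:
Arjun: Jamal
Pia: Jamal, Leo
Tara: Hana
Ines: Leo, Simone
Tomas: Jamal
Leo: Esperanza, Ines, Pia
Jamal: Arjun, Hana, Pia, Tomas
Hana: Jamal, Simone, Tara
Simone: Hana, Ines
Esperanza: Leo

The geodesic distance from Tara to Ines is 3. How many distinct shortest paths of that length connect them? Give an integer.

The shortest distance is 3, and the only length-3 path is Tara–Hana–Simone–Ines. So there is exactly 1 shortest path.

1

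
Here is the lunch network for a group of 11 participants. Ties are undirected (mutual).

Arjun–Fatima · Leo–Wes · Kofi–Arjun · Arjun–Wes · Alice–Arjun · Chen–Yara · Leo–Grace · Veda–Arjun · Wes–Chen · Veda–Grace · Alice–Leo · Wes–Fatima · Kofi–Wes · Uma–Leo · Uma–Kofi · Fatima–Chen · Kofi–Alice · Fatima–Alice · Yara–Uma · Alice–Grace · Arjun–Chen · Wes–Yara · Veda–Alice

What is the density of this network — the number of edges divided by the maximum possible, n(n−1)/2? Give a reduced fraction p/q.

23/55

There are 23 edges and 11 nodes, so the maximum possible is C(11,2) = 55.
Density = 23/55.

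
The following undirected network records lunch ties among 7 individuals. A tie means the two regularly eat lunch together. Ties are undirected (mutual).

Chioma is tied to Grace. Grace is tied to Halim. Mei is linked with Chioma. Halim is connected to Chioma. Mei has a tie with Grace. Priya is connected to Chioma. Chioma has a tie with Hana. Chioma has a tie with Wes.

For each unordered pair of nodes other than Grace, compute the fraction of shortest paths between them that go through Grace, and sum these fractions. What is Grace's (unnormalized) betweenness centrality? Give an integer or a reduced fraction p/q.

Pairs whose geodesics pass through Grace — Halim–Mei: 1/2.
All other pairs contribute 0.
Summing the contributions gives betweenness(Grace) = 1/2.

1/2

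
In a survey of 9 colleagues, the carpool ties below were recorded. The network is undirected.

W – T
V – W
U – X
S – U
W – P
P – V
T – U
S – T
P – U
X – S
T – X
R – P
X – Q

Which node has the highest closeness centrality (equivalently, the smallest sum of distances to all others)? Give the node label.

U

Farness (sum of distances to all others) for each node — P:13, Q:21, R:20, S:15, T:13, U:12, V:18, W:14, X:14.
The smallest farness is 12, for U, so U has the highest closeness.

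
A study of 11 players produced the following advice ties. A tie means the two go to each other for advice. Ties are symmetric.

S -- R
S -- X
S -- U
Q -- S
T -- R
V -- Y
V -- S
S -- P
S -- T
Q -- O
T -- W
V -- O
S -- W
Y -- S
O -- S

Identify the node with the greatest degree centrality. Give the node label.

Degrees — O:3, P:1, Q:2, R:2, S:10, T:3, U:1, V:3, W:2, X:1, Y:2.
The maximum is 10, attained only by S.

S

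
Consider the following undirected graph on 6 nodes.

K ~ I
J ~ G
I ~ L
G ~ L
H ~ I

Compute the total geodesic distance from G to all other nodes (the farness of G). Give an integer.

Distances from G: H:3, I:2, J:1, K:3, L:1.
Sum = 3 + 2 + 1 + 3 + 1 = 10.

10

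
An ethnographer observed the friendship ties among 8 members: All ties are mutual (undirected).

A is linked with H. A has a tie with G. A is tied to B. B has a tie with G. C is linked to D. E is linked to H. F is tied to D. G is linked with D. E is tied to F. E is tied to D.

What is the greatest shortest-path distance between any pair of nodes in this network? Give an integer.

Eccentricity of each node (its greatest distance to any other): A:3, B:3, C:3, D:2, E:3, F:3, G:2, H:3.
The maximum eccentricity is 3, realized for instance by the pair H–C via H – E – D – C. So the diameter is 3.

3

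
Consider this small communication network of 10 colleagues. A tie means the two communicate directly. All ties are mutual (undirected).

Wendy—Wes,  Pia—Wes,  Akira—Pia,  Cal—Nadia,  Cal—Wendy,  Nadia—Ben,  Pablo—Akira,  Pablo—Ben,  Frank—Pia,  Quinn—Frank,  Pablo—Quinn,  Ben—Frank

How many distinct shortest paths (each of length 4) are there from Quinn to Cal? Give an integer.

The shortest distance is 4. The length-4 paths are: Quinn–Frank–Ben–Nadia–Cal; Quinn–Pablo–Ben–Nadia–Cal.
That gives 2 distinct shortest paths.

2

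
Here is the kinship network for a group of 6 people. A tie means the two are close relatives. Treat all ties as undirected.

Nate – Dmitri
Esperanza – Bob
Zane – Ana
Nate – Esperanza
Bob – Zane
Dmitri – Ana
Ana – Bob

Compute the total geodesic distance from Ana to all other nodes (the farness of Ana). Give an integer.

7

Distances from Ana: Bob:1, Dmitri:1, Esperanza:2, Nate:2, Zane:1.
Sum = 1 + 1 + 2 + 2 + 1 = 7.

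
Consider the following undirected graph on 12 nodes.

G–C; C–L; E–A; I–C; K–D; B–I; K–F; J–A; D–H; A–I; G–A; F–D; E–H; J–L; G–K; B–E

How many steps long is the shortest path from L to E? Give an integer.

3

One shortest route is L – J – A – E, which uses 3 edges, and at distance 2 from L we only reach {A, G, I}, which does not include E. So d(L,E) = 3.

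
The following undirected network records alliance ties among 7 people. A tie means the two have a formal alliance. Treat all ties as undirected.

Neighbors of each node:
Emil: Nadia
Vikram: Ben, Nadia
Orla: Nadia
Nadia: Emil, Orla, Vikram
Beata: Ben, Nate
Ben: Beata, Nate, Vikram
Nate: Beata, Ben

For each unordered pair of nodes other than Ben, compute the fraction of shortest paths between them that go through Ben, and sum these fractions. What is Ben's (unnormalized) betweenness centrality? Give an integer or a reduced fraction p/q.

8

Pairs whose geodesics pass through Ben — Vikram–Beata: 1; Vikram–Nate: 1; Beata–Nadia: 1; Beata–Orla: 1; Beata–Emil: 1; Nate–Nadia: 1; Nate–Orla: 1; Nate–Emil: 1.
All other pairs contribute 0.
Summing the contributions gives betweenness(Ben) = 8.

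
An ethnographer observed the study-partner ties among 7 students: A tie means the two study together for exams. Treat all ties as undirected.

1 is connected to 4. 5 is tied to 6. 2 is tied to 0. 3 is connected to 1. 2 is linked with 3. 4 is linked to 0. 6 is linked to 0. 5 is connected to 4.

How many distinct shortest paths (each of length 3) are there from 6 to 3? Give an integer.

The shortest distance is 3, and the only length-3 path is 6–0–2–3. So there is exactly 1 shortest path.

1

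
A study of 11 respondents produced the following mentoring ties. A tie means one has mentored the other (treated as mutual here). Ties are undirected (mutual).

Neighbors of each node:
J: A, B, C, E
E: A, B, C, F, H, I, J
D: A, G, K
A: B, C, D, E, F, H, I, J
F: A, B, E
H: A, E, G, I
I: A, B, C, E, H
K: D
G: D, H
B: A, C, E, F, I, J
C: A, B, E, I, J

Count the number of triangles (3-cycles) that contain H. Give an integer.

3

H's neighbors: A, E, G, and I.
Neighbor pairs that are themselves tied: H–A–E; H–A–I; H–E–I. Each forms one triangle with H, for 3 in total.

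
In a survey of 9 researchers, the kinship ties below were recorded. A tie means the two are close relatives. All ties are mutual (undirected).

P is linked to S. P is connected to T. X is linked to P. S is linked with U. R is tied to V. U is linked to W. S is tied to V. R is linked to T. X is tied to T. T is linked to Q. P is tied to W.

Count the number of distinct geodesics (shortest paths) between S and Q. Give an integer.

1

The shortest distance is 3, and the only length-3 path is S–P–T–Q. So there is exactly 1 shortest path.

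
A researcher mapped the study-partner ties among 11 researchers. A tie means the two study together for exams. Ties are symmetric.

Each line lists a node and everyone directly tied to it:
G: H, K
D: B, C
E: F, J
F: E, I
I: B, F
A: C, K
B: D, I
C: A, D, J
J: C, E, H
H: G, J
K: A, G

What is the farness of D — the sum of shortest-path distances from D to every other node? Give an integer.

Distances from D: A:2, B:1, C:1, E:3, F:3, G:4, H:3, I:2, J:2, K:3.
Sum = 2 + 1 + 1 + 3 + 3 + 4 + 3 + 2 + 2 + 3 = 24.

24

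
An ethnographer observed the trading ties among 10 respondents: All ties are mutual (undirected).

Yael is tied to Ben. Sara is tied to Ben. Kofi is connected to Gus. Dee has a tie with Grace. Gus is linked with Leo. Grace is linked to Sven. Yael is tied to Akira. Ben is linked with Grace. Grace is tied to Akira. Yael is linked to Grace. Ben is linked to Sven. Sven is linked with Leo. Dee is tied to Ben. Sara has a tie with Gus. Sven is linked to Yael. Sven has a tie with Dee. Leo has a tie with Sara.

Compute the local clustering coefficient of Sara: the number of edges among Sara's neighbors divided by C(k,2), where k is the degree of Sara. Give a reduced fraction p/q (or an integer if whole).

Sara's neighbors: Ben, Gus, and Leo (k = 3).
Possible neighbor pairs: C(3,2) = 3. Edges among them: Gus–Leo → e = 1.
Clustering(Sara) = 1/3.

1/3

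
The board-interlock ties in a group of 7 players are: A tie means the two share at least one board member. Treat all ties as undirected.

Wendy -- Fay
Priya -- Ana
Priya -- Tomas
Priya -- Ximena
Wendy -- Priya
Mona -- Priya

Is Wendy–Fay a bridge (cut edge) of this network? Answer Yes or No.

Yes

Without the Wendy–Fay edge there is no alternate route between Wendy and Fay, so the network disconnects. It is a bridge.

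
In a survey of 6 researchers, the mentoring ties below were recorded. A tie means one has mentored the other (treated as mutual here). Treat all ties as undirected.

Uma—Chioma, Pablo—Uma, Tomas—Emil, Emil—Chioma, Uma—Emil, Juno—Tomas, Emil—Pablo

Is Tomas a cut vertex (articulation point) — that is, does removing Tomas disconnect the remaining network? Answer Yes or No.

Removing Tomas leaves {Juno} with no path to {Chioma, Emil, Pablo, and Uma}, so the network splits into 2 components. Tomas is a cut vertex.

Yes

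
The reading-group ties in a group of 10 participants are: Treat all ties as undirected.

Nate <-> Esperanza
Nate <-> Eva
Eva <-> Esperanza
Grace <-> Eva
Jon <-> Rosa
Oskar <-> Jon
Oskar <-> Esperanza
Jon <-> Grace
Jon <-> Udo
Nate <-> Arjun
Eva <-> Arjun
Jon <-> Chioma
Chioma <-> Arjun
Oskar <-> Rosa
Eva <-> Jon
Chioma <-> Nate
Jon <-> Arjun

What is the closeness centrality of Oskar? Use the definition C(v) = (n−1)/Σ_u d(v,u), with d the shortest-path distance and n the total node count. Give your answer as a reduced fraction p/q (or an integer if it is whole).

Distances from Oskar: Arjun:2, Chioma:2, Esperanza:1, Eva:2, Grace:2, Jon:1, Nate:2, Rosa:1, Udo:2. Sum = 15.
n = 10, so closeness = 9/15 = 3/5.

3/5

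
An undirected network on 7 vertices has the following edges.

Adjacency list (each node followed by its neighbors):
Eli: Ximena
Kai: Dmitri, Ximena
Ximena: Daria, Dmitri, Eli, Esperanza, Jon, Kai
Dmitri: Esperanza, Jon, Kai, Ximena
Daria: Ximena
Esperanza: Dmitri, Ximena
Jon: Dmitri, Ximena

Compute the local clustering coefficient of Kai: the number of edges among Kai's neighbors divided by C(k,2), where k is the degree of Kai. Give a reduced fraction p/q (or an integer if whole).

Kai's neighbors: Dmitri and Ximena (k = 2).
Possible neighbor pairs: C(2,2) = 1. Edges among them: Dmitri–Ximena → e = 1.
Clustering(Kai) = 1/1.

1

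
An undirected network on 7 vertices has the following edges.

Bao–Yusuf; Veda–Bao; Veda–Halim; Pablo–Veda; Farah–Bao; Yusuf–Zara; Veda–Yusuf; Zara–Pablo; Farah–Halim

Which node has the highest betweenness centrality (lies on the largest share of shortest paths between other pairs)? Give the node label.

Veda

Unnormalized betweenness of each node: Bao:3, Farah:1/2, Halim:1, Pablo:1, Veda:6, Yusuf:3, Zara:1/2.
Veda has the largest value, 6, making it the main broker — the node through which the most shortest paths run.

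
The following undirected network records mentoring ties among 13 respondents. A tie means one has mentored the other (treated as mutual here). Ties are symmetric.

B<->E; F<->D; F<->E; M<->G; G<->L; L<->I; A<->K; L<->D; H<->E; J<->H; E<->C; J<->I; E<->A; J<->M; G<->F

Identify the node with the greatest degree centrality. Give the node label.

Degrees — A:2, B:1, C:1, D:2, E:5, F:3, G:3, H:2, I:2, J:3, K:1, L:3, M:2.
The maximum is 5, attained only by E.

E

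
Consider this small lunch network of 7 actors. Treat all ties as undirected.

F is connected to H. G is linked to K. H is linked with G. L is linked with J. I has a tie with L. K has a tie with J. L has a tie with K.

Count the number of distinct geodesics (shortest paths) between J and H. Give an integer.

1

The shortest distance is 3, and the only length-3 path is J–K–G–H. So there is exactly 1 shortest path.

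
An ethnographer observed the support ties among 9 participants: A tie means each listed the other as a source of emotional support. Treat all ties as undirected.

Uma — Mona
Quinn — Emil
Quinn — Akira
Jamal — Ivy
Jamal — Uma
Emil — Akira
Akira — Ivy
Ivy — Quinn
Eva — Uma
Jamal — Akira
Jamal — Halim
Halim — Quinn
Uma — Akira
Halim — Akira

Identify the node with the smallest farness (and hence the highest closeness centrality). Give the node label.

Akira

Farness (sum of distances to all others) for each node — Akira:10, Emil:16, Eva:19, Halim:15, Ivy:15, Jamal:12, Mona:19, Quinn:14, Uma:12.
The smallest farness is 10, for Akira, so Akira has the highest closeness.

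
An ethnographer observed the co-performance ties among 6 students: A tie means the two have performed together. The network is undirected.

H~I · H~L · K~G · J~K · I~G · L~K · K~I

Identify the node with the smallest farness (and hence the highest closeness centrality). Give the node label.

K

Farness (sum of distances to all others) for each node — G:8, H:9, I:7, J:10, K:6, L:8.
The smallest farness is 6, for K, so K has the highest closeness.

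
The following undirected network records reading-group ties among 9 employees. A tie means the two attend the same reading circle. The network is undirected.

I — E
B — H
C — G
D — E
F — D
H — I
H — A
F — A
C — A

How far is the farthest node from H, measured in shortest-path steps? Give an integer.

3

Distances from H: A:1, B:1, C:2, D:3, E:2, F:2, G:3, I:1.
The largest is 3 (to D and G), so the eccentricity of H is 3.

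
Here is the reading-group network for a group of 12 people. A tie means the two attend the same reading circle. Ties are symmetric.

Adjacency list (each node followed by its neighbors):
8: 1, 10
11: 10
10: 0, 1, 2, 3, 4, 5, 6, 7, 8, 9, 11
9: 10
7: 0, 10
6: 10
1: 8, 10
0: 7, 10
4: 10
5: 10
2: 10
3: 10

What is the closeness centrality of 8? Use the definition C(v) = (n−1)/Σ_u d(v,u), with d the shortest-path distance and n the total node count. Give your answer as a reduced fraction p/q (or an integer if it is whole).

Distances from 8: 0:2, 1:1, 2:2, 3:2, 4:2, 5:2, 6:2, 7:2, 9:2, 10:1, 11:2. Sum = 20.
n = 12, so closeness = 11/20.

11/20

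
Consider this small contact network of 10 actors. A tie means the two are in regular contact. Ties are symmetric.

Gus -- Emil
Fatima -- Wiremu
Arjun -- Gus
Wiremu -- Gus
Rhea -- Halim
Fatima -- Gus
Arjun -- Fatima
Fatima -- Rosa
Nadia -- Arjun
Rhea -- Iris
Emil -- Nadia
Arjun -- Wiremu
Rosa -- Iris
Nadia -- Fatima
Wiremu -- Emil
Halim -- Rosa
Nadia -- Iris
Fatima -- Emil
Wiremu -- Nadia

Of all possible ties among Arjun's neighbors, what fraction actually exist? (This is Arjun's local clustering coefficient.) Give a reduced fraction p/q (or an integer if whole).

5/6

Arjun's neighbors: Fatima, Gus, Nadia, and Wiremu (k = 4).
Possible neighbor pairs: C(4,2) = 6. Edges among them: Fatima–Gus, Fatima–Nadia, Fatima–Wiremu, Gus–Wiremu, Nadia–Wiremu → e = 5.
Clustering(Arjun) = 5/6.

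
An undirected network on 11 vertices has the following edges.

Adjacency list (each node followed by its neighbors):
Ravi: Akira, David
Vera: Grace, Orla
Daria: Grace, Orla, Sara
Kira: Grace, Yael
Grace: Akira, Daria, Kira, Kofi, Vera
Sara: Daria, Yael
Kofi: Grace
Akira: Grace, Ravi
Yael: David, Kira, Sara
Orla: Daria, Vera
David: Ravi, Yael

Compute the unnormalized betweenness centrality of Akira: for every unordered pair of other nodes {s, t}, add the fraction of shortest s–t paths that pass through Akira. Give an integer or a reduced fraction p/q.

Pairs whose geodesics pass through Akira — Kofi–David: 1/2; Kofi–Ravi: 1; Kira–Ravi: 1/2; Orla–Ravi: 2/2; Grace–David: 1/2; Grace–Ravi: 1; Daria–Ravi: 1; Vera–David: 1/2; Vera–Ravi: 1.
All other pairs contribute 0.
Summing the contributions gives betweenness(Akira) = 7.

7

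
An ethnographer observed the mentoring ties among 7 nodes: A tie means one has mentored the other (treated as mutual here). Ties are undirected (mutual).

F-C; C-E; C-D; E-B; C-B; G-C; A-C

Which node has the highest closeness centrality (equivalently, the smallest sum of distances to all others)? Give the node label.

Farness (sum of distances to all others) for each node — A:11, B:10, C:6, D:11, E:10, F:11, G:11.
The smallest farness is 6, for C, so C has the highest closeness.

C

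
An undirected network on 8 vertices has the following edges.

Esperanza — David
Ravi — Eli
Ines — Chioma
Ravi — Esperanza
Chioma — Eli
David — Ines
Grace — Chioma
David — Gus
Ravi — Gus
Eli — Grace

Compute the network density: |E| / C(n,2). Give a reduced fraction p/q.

5/14

There are 10 edges and 8 nodes, so the maximum possible is C(8,2) = 28.
Density = 10/28 = 5/14.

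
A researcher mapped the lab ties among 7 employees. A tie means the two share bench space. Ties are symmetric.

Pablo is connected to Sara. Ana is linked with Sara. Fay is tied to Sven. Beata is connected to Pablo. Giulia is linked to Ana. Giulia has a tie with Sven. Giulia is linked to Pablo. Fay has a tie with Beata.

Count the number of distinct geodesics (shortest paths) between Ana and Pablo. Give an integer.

2

The shortest distance is 2. The length-2 paths are: Ana–Sara–Pablo; Ana–Giulia–Pablo.
That gives 2 distinct shortest paths.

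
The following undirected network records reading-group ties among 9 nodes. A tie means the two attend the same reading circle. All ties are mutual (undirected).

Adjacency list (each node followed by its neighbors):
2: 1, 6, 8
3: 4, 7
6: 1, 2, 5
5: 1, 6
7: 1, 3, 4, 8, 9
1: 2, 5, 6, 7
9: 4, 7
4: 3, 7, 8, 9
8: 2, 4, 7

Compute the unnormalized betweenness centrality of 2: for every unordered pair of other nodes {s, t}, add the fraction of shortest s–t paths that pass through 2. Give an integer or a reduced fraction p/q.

Pairs whose geodesics pass through 2 — 6–4: 1/2; 6–8: 1; 1–8: 1/2; 5–8: 2/3.
All other pairs contribute 0.
Summing the contributions gives betweenness(2) = 8/3.

8/3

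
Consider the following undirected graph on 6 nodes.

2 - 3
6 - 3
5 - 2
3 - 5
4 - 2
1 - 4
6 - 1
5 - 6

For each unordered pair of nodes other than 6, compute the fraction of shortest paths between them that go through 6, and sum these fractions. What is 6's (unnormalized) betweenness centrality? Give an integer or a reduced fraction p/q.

2

Pairs whose geodesics pass through 6 — 1–3: 1; 1–5: 1.
All other pairs contribute 0.
Summing the contributions gives betweenness(6) = 2.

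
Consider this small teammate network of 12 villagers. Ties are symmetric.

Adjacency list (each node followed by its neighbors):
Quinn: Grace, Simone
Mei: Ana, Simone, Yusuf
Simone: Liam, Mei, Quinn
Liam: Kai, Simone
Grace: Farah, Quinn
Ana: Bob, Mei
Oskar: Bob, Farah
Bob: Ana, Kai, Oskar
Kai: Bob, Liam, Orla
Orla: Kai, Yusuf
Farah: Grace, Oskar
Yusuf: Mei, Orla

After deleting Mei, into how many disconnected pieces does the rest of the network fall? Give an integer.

Mei's neighbors (Ana, Simone, and Yusuf) remain reachable from one another through other ties, so the rest of the network stays in one piece.

1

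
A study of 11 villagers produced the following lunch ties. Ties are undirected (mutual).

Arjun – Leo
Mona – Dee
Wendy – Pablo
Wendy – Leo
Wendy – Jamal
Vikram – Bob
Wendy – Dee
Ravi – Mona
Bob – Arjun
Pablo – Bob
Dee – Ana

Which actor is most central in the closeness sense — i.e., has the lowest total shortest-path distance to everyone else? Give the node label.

Farness (sum of distances to all others) for each node — Ana:30, Arjun:27, Bob:26, Dee:21, Jamal:27, Leo:23, Mona:28, Pablo:22, Ravi:37, Vikram:35, Wendy:18.
The smallest farness is 18, for Wendy, so Wendy has the highest closeness.

Wendy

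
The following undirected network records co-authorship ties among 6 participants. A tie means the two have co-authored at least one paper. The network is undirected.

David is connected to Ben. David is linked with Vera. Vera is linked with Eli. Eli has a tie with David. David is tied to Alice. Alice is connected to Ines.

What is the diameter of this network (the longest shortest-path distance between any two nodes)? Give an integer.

3

Eccentricity of each node (its greatest distance to any other): Alice:2, Ben:3, David:2, Eli:3, Ines:3, Vera:3.
The maximum eccentricity is 3, realized for instance by the pair Ines–Vera via Ines – Alice – David – Vera. So the diameter is 3.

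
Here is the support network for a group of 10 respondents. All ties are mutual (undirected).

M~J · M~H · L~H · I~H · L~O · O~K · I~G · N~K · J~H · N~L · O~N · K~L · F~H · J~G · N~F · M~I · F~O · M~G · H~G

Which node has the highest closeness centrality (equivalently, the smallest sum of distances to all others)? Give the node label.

Farness (sum of distances to all others) for each node — F:15, G:17, H:12, I:18, J:18, K:19, L:14, M:17, N:18, O:18.
The smallest farness is 12, for H, so H has the highest closeness.

H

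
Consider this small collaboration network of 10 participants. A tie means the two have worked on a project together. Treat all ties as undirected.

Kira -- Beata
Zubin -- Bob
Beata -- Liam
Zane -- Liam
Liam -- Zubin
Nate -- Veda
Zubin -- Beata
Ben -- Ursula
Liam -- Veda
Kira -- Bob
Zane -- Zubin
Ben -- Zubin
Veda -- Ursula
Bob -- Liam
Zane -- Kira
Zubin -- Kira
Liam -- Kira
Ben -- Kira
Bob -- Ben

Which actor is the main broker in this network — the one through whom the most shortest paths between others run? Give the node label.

Unnormalized betweenness of each node: Beata:0, Ben:13/3, Bob:1/3, Kira:3, Liam:35/3, Nate:0, Ursula:2, Veda:29/3, Zane:0, Zubin:3.
Liam has the largest value, 35/3, making it the main broker — the node through which the most shortest paths run.

Liam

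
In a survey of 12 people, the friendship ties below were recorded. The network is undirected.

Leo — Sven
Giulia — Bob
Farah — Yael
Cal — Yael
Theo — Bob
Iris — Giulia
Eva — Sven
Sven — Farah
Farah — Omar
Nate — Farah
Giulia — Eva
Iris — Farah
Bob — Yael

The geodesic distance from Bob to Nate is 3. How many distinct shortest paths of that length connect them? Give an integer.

1

The shortest distance is 3, and the only length-3 path is Bob–Yael–Farah–Nate. So there is exactly 1 shortest path.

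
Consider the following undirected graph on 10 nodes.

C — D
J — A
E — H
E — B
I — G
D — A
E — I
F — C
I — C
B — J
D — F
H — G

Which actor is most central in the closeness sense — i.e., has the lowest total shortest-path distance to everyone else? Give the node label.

I

Farness (sum of distances to all others) for each node — A:22, B:21, C:18, D:20, E:18, F:23, G:23, H:24, I:17, J:22.
The smallest farness is 17, for I, so I has the highest closeness.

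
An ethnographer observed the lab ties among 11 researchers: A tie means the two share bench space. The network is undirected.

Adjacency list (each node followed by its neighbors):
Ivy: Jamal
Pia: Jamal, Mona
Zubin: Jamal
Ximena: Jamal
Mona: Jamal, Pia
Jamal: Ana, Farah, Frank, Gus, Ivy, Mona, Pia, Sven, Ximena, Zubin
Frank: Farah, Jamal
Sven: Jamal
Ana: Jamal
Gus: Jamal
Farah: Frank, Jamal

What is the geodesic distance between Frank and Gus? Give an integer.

2

One shortest route is Frank – Jamal – Gus, which uses 2 edges, and Frank and Gus are not directly tied, so nothing shorter exists. So d(Frank,Gus) = 2.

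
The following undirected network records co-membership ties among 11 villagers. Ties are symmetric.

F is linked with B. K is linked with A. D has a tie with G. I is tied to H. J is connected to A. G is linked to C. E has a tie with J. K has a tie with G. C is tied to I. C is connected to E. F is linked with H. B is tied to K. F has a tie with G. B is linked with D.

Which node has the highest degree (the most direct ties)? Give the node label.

G

Degrees — A:2, B:3, C:3, D:2, E:2, F:3, G:4, H:2, I:2, J:2, K:3.
The maximum is 4, attained only by G.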